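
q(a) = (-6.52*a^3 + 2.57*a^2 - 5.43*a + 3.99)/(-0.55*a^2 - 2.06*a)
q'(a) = (1.1*a + 2.06)*(-6.52*a^3 + 2.57*a^2 - 5.43*a + 3.99)/(-0.55*a^2 - 2.06*a)^2 + (-19.56*a^2 + 5.14*a - 5.43)/(-0.55*a^2 - 2.06*a) = (3.586*a^4 + 26.8624*a^3 - 8.2807*a^2 + 4.389*a + 8.2194)/(a^2*(0.3025*a^2 + 2.266*a + 4.2436))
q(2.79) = 13.24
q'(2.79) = 7.52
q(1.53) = 4.88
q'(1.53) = 5.65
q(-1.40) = 19.11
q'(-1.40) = -22.72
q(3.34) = 17.55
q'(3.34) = 8.13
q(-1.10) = 13.59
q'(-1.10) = -14.50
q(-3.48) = 647.12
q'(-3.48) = -2763.95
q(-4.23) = -502.46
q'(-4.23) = -821.19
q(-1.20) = 15.16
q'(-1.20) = -16.99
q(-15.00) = -244.14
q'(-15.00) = 10.32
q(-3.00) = 178.41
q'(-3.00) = -339.94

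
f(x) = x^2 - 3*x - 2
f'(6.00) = 9.00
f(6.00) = 16.00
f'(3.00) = 3.00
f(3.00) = -2.00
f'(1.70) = 0.40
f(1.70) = -4.21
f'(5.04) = 7.08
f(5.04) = 8.28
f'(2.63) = 2.26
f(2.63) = -2.97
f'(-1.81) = -6.62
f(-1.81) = 6.71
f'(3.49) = 3.98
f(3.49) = -0.29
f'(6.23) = 9.46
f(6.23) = 18.12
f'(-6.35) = -15.70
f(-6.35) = 57.37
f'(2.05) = 1.10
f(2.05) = -3.95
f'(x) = 2*x - 3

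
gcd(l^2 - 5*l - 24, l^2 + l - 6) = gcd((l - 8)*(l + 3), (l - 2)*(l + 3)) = l + 3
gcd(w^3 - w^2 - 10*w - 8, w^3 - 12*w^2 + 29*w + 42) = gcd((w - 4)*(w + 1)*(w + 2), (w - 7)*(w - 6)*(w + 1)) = w + 1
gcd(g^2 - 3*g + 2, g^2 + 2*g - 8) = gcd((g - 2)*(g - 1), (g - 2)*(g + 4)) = g - 2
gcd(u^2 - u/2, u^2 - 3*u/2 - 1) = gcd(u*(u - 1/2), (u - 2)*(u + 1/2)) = 1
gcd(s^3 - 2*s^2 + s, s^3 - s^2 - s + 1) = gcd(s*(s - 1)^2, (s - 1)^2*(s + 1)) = s^2 - 2*s + 1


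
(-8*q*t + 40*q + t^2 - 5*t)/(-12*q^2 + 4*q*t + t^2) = (-8*q*t + 40*q + t^2 - 5*t)/(-12*q^2 + 4*q*t + t^2)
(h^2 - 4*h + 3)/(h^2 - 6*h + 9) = (h - 1)/(h - 3)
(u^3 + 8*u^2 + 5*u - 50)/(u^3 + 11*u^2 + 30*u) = (u^2 + 3*u - 10)/(u*(u + 6))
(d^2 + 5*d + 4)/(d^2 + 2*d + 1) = (d + 4)/(d + 1)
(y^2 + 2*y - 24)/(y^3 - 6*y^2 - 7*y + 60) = (y + 6)/(y^2 - 2*y - 15)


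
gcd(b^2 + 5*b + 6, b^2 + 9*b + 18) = b + 3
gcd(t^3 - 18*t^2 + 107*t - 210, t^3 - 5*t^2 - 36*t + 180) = t^2 - 11*t + 30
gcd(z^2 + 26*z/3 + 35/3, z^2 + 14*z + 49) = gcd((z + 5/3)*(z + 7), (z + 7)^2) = z + 7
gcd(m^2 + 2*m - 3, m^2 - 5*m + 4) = m - 1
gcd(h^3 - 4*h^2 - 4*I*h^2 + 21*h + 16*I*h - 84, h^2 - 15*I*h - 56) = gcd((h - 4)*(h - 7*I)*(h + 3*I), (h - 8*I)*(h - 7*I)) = h - 7*I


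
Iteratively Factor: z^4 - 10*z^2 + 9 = (z - 3)*(z^3 + 3*z^2 - z - 3) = (z - 3)*(z + 1)*(z^2 + 2*z - 3) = (z - 3)*(z - 1)*(z + 1)*(z + 3)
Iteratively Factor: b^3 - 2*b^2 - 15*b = (b)*(b^2 - 2*b - 15) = b*(b - 5)*(b + 3)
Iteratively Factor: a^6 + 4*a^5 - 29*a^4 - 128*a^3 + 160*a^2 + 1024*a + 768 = (a - 4)*(a^5 + 8*a^4 + 3*a^3 - 116*a^2 - 304*a - 192) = (a - 4)*(a + 4)*(a^4 + 4*a^3 - 13*a^2 - 64*a - 48) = (a - 4)^2*(a + 4)*(a^3 + 8*a^2 + 19*a + 12) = (a - 4)^2*(a + 4)^2*(a^2 + 4*a + 3) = (a - 4)^2*(a + 1)*(a + 4)^2*(a + 3)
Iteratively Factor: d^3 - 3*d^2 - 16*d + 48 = (d - 3)*(d^2 - 16) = (d - 4)*(d - 3)*(d + 4)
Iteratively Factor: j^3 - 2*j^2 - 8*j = (j - 4)*(j^2 + 2*j) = (j - 4)*(j + 2)*(j)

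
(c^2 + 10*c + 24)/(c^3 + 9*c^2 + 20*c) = (c + 6)/(c*(c + 5))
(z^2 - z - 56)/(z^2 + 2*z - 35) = (z - 8)/(z - 5)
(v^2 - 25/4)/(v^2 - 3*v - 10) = (25/4 - v^2)/(-v^2 + 3*v + 10)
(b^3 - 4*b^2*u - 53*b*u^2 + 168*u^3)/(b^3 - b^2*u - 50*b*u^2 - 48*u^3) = (b^2 + 4*b*u - 21*u^2)/(b^2 + 7*b*u + 6*u^2)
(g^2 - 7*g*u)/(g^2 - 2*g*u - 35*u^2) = g/(g + 5*u)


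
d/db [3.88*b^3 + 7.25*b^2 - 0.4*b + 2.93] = 11.64*b^2 + 14.5*b - 0.4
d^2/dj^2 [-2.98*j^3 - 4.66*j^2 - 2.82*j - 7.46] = -17.88*j - 9.32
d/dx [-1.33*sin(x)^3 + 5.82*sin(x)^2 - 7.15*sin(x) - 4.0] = (-3.99*sin(x)^2 + 11.64*sin(x) - 7.15)*cos(x)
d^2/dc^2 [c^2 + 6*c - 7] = 2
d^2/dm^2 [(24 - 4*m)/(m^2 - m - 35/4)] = 128*(4*(m - 6)*(2*m - 1)^2 + (3*m - 7)*(-4*m^2 + 4*m + 35))/(-4*m^2 + 4*m + 35)^3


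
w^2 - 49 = (w - 7)*(w + 7)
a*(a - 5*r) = a^2 - 5*a*r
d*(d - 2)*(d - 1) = d^3 - 3*d^2 + 2*d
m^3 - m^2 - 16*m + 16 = (m - 4)*(m - 1)*(m + 4)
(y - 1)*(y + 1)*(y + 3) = y^3 + 3*y^2 - y - 3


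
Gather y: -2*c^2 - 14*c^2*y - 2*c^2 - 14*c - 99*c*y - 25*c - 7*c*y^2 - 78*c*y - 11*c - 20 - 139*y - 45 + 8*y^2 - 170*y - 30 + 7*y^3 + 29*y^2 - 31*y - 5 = -4*c^2 - 50*c + 7*y^3 + y^2*(37 - 7*c) + y*(-14*c^2 - 177*c - 340) - 100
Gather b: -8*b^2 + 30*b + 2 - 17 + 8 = -8*b^2 + 30*b - 7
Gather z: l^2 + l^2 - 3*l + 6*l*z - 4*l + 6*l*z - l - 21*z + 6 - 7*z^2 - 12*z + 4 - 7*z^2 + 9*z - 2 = 2*l^2 - 8*l - 14*z^2 + z*(12*l - 24) + 8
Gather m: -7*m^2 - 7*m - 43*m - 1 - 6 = -7*m^2 - 50*m - 7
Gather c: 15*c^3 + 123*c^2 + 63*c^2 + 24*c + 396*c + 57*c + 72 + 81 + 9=15*c^3 + 186*c^2 + 477*c + 162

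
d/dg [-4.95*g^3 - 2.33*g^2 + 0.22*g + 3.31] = -14.85*g^2 - 4.66*g + 0.22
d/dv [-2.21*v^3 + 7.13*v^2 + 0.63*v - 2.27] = -6.63*v^2 + 14.26*v + 0.63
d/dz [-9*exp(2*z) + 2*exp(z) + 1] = (2 - 18*exp(z))*exp(z)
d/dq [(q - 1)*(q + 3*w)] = 2*q + 3*w - 1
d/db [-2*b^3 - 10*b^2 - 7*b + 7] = -6*b^2 - 20*b - 7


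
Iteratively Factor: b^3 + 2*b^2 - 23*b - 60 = (b - 5)*(b^2 + 7*b + 12) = (b - 5)*(b + 4)*(b + 3)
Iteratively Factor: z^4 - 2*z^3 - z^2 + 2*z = (z - 1)*(z^3 - z^2 - 2*z) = (z - 1)*(z + 1)*(z^2 - 2*z) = (z - 2)*(z - 1)*(z + 1)*(z)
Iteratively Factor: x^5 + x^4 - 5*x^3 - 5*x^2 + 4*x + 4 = (x + 1)*(x^4 - 5*x^2 + 4) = (x + 1)^2*(x^3 - x^2 - 4*x + 4) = (x - 1)*(x + 1)^2*(x^2 - 4) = (x - 2)*(x - 1)*(x + 1)^2*(x + 2)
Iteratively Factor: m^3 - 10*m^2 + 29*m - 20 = (m - 1)*(m^2 - 9*m + 20) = (m - 4)*(m - 1)*(m - 5)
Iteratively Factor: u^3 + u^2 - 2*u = (u)*(u^2 + u - 2) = u*(u - 1)*(u + 2)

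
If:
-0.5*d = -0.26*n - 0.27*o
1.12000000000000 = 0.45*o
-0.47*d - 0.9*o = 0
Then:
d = -4.77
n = -11.75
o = 2.49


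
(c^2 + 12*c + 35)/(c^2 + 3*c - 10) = (c + 7)/(c - 2)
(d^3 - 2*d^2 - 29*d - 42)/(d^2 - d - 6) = (d^2 - 4*d - 21)/(d - 3)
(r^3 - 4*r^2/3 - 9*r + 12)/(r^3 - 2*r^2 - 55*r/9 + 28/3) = 3*(r + 3)/(3*r + 7)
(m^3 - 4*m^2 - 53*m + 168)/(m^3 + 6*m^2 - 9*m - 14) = (m^2 - 11*m + 24)/(m^2 - m - 2)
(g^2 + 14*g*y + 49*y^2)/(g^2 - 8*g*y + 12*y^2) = (g^2 + 14*g*y + 49*y^2)/(g^2 - 8*g*y + 12*y^2)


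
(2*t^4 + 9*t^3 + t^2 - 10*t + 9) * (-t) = -2*t^5 - 9*t^4 - t^3 + 10*t^2 - 9*t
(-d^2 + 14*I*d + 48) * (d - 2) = -d^3 + 2*d^2 + 14*I*d^2 + 48*d - 28*I*d - 96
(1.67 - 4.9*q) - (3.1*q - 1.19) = 2.86 - 8.0*q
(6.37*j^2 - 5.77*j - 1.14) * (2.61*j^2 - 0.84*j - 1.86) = 16.6257*j^4 - 20.4105*j^3 - 9.9768*j^2 + 11.6898*j + 2.1204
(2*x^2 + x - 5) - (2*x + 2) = 2*x^2 - x - 7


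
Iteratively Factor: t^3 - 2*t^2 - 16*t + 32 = (t - 4)*(t^2 + 2*t - 8) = (t - 4)*(t + 4)*(t - 2)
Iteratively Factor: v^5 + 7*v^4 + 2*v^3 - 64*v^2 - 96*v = (v - 3)*(v^4 + 10*v^3 + 32*v^2 + 32*v) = (v - 3)*(v + 4)*(v^3 + 6*v^2 + 8*v) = (v - 3)*(v + 4)^2*(v^2 + 2*v) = v*(v - 3)*(v + 4)^2*(v + 2)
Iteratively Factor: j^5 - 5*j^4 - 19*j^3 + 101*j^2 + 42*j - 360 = (j - 3)*(j^4 - 2*j^3 - 25*j^2 + 26*j + 120) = (j - 5)*(j - 3)*(j^3 + 3*j^2 - 10*j - 24) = (j - 5)*(j - 3)*(j + 4)*(j^2 - j - 6) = (j - 5)*(j - 3)^2*(j + 4)*(j + 2)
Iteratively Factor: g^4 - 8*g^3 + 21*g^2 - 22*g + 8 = (g - 1)*(g^3 - 7*g^2 + 14*g - 8) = (g - 4)*(g - 1)*(g^2 - 3*g + 2) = (g - 4)*(g - 2)*(g - 1)*(g - 1)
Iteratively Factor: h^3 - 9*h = (h + 3)*(h^2 - 3*h) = h*(h + 3)*(h - 3)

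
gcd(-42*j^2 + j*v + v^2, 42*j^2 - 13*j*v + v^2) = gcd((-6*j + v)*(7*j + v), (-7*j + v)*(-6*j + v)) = -6*j + v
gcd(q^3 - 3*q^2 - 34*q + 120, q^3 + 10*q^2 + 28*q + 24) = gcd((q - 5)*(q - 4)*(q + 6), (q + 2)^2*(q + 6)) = q + 6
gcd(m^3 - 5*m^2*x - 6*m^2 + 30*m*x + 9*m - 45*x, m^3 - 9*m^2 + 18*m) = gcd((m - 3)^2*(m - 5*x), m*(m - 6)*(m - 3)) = m - 3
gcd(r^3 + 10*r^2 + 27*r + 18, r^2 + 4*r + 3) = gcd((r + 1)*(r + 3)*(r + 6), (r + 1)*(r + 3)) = r^2 + 4*r + 3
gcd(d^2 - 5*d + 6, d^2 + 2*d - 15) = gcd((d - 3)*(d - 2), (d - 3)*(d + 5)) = d - 3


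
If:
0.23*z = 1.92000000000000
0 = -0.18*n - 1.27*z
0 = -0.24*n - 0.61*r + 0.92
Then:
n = -58.90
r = 24.68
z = 8.35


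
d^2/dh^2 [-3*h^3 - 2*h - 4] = -18*h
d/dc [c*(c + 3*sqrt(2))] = 2*c + 3*sqrt(2)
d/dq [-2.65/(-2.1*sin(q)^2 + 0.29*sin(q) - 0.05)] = (0.7685 - 11.13*sin(q))*cos(q)/(2.1*sin(q)^2 - 0.29*sin(q) + 0.05)^2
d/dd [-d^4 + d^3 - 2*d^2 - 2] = d*(-4*d^2 + 3*d - 4)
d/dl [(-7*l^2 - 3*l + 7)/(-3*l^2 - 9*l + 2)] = (54*l^2 + 14*l + 57)/(9*l^4 + 54*l^3 + 69*l^2 - 36*l + 4)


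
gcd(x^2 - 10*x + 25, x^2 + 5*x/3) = 1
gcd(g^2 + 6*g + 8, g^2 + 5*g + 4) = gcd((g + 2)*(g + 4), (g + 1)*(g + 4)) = g + 4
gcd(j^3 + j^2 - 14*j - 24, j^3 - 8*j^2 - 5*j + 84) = j^2 - j - 12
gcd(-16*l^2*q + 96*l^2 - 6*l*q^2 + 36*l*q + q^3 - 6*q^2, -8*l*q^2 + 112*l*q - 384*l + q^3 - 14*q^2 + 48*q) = -8*l*q + 48*l + q^2 - 6*q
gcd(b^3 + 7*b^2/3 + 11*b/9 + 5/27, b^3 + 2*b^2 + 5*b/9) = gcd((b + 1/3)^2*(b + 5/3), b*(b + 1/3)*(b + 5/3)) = b^2 + 2*b + 5/9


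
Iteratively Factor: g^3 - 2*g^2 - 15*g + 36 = (g - 3)*(g^2 + g - 12) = (g - 3)^2*(g + 4)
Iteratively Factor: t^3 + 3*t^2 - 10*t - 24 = (t + 4)*(t^2 - t - 6) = (t - 3)*(t + 4)*(t + 2)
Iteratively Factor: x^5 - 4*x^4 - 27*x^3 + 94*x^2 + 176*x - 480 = (x - 2)*(x^4 - 2*x^3 - 31*x^2 + 32*x + 240) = (x - 2)*(x + 3)*(x^3 - 5*x^2 - 16*x + 80) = (x - 5)*(x - 2)*(x + 3)*(x^2 - 16) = (x - 5)*(x - 2)*(x + 3)*(x + 4)*(x - 4)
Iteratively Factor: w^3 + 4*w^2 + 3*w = (w + 1)*(w^2 + 3*w) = w*(w + 1)*(w + 3)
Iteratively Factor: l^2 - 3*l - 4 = (l + 1)*(l - 4)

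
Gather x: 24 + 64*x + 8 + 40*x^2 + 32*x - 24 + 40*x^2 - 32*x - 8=80*x^2 + 64*x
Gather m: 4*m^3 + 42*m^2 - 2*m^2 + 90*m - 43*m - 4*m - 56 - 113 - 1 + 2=4*m^3 + 40*m^2 + 43*m - 168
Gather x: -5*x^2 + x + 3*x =-5*x^2 + 4*x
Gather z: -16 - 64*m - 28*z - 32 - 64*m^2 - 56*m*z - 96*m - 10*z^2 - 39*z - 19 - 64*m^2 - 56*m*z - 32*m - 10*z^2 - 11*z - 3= -128*m^2 - 192*m - 20*z^2 + z*(-112*m - 78) - 70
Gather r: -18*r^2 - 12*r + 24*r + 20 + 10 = -18*r^2 + 12*r + 30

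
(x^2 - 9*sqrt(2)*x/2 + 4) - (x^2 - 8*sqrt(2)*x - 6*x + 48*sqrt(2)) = 7*sqrt(2)*x/2 + 6*x - 48*sqrt(2) + 4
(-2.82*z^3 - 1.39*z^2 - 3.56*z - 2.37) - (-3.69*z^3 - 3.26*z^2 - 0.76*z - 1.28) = 0.87*z^3 + 1.87*z^2 - 2.8*z - 1.09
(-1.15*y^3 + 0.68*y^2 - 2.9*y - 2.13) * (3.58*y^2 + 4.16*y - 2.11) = -4.117*y^5 - 2.3496*y^4 - 5.1267*y^3 - 21.1242*y^2 - 2.7418*y + 4.4943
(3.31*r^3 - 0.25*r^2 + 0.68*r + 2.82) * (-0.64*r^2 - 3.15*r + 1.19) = -2.1184*r^5 - 10.2665*r^4 + 4.2912*r^3 - 4.2443*r^2 - 8.0738*r + 3.3558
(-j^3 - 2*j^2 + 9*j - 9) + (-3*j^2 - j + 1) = -j^3 - 5*j^2 + 8*j - 8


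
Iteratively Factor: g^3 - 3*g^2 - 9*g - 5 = (g - 5)*(g^2 + 2*g + 1) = (g - 5)*(g + 1)*(g + 1)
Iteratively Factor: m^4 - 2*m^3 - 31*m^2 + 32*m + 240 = (m + 4)*(m^3 - 6*m^2 - 7*m + 60) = (m - 4)*(m + 4)*(m^2 - 2*m - 15) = (m - 4)*(m + 3)*(m + 4)*(m - 5)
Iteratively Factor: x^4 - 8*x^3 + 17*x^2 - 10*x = (x - 1)*(x^3 - 7*x^2 + 10*x) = (x - 5)*(x - 1)*(x^2 - 2*x) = (x - 5)*(x - 2)*(x - 1)*(x)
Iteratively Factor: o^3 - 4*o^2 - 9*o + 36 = (o - 3)*(o^2 - o - 12) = (o - 4)*(o - 3)*(o + 3)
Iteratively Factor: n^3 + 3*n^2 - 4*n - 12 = (n - 2)*(n^2 + 5*n + 6) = (n - 2)*(n + 2)*(n + 3)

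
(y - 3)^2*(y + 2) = y^3 - 4*y^2 - 3*y + 18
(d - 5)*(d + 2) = d^2 - 3*d - 10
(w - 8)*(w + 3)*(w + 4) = w^3 - w^2 - 44*w - 96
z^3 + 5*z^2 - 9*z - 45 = (z - 3)*(z + 3)*(z + 5)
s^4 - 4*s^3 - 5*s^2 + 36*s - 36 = (s - 3)*(s - 2)^2*(s + 3)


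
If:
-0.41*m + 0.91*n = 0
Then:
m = 2.21951219512195*n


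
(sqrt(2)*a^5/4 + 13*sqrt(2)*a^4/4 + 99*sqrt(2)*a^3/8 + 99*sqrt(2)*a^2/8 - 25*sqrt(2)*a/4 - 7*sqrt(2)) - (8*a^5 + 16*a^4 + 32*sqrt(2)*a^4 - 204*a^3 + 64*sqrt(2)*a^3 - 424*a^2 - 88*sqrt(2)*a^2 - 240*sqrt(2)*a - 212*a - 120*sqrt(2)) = -8*a^5 + sqrt(2)*a^5/4 - 115*sqrt(2)*a^4/4 - 16*a^4 - 413*sqrt(2)*a^3/8 + 204*a^3 + 803*sqrt(2)*a^2/8 + 424*a^2 + 212*a + 935*sqrt(2)*a/4 + 113*sqrt(2)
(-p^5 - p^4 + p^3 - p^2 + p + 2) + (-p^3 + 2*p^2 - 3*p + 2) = -p^5 - p^4 + p^2 - 2*p + 4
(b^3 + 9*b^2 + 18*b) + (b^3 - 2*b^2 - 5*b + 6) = 2*b^3 + 7*b^2 + 13*b + 6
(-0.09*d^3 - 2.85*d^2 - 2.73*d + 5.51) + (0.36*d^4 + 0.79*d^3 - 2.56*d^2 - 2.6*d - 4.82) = 0.36*d^4 + 0.7*d^3 - 5.41*d^2 - 5.33*d + 0.69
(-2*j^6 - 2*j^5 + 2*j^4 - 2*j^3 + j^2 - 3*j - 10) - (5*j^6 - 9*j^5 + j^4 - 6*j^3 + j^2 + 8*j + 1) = -7*j^6 + 7*j^5 + j^4 + 4*j^3 - 11*j - 11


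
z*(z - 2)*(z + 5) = z^3 + 3*z^2 - 10*z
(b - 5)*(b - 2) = b^2 - 7*b + 10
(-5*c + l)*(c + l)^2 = -5*c^3 - 9*c^2*l - 3*c*l^2 + l^3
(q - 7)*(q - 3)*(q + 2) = q^3 - 8*q^2 + q + 42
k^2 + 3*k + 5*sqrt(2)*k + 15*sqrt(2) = (k + 3)*(k + 5*sqrt(2))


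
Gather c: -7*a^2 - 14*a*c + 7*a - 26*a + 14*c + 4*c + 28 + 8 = -7*a^2 - 19*a + c*(18 - 14*a) + 36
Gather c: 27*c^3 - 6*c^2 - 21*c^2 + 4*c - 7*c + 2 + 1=27*c^3 - 27*c^2 - 3*c + 3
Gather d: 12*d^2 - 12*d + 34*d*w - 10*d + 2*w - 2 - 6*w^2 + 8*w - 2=12*d^2 + d*(34*w - 22) - 6*w^2 + 10*w - 4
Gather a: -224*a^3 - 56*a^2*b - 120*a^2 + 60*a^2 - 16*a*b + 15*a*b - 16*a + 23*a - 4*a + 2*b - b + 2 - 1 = -224*a^3 + a^2*(-56*b - 60) + a*(3 - b) + b + 1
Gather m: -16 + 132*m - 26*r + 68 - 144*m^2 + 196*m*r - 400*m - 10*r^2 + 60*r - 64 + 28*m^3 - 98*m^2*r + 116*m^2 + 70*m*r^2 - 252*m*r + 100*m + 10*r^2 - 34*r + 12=28*m^3 + m^2*(-98*r - 28) + m*(70*r^2 - 56*r - 168)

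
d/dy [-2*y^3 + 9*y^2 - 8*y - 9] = -6*y^2 + 18*y - 8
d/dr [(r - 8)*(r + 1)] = 2*r - 7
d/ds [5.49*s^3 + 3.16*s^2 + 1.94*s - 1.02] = 16.47*s^2 + 6.32*s + 1.94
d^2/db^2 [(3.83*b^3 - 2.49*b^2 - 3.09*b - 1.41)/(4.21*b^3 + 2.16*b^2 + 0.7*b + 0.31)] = (-2.27373675443232e-13*b^7 - 157.922994*b^6 - 396.326874*b^5 - 484.441332*b^4 - 164.122754*b^3 - 1.019004*b^2 + 12.872388*b + 1.368954)/(74.618461*b^9 + 114.852168*b^8 + 96.147138*b^7 + 64.754229*b^6 + 32.900556*b^5 + 12.995628*b^4 + 4.369063*b^3 + 1.078428*b^2 + 0.20181*b + 0.029791)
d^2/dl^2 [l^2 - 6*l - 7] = 2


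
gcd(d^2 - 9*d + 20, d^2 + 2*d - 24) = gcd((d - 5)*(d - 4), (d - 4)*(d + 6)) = d - 4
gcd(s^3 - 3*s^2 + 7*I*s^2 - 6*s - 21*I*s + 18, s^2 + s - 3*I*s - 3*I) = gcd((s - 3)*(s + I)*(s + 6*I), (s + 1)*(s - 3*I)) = 1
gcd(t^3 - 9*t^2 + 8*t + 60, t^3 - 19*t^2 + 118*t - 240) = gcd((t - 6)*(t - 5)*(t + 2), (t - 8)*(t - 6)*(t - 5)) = t^2 - 11*t + 30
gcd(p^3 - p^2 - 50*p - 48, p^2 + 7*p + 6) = p^2 + 7*p + 6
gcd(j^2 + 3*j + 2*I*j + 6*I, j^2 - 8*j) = 1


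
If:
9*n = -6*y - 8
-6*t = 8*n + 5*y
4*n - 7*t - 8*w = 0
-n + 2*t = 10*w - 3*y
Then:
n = 1144/1641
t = 576/547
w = -940/1641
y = -3904/1641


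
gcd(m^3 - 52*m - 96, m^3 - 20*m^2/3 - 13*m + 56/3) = m - 8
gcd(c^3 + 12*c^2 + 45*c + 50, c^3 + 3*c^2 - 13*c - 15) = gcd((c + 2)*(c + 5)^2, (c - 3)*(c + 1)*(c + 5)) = c + 5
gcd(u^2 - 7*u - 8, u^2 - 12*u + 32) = u - 8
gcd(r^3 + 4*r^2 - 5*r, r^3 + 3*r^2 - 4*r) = r^2 - r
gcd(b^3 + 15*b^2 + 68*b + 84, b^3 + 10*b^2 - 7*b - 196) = b + 7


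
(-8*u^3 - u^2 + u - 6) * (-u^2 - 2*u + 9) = 8*u^5 + 17*u^4 - 71*u^3 - 5*u^2 + 21*u - 54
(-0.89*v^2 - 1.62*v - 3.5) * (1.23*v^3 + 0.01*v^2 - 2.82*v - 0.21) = -1.0947*v^5 - 2.0015*v^4 - 1.8114*v^3 + 4.7203*v^2 + 10.2102*v + 0.735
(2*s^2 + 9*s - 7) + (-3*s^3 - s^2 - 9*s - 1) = -3*s^3 + s^2 - 8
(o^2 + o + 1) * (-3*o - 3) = -3*o^3 - 6*o^2 - 6*o - 3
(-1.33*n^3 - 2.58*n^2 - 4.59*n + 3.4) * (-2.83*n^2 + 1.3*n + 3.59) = 3.7639*n^5 + 5.5724*n^4 + 4.861*n^3 - 24.8512*n^2 - 12.0581*n + 12.206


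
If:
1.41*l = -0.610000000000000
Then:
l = -0.43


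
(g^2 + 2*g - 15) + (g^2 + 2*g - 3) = 2*g^2 + 4*g - 18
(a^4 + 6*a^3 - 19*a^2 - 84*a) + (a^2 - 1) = a^4 + 6*a^3 - 18*a^2 - 84*a - 1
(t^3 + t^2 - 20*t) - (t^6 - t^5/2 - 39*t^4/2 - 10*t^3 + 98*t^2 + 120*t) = -t^6 + t^5/2 + 39*t^4/2 + 11*t^3 - 97*t^2 - 140*t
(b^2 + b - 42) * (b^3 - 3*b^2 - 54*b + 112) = b^5 - 2*b^4 - 99*b^3 + 184*b^2 + 2380*b - 4704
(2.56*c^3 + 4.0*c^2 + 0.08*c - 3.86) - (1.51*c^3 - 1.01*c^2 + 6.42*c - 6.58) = 1.05*c^3 + 5.01*c^2 - 6.34*c + 2.72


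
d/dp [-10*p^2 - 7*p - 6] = -20*p - 7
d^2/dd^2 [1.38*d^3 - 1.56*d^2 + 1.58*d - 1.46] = 8.28*d - 3.12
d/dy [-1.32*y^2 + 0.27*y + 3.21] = 0.27 - 2.64*y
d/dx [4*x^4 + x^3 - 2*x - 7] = 16*x^3 + 3*x^2 - 2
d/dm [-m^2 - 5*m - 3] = -2*m - 5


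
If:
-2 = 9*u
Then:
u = -2/9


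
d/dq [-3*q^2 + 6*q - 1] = 6 - 6*q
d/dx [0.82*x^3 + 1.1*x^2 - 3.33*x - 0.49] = 2.46*x^2 + 2.2*x - 3.33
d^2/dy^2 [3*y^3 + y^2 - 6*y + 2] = 18*y + 2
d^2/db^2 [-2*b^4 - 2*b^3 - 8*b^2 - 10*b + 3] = -24*b^2 - 12*b - 16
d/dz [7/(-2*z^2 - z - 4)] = 7*(4*z + 1)/(2*z^2 + z + 4)^2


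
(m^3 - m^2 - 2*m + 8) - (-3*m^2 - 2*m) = m^3 + 2*m^2 + 8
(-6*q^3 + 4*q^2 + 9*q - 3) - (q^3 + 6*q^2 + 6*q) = -7*q^3 - 2*q^2 + 3*q - 3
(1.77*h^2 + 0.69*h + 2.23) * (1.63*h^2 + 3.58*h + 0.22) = 2.8851*h^4 + 7.4613*h^3 + 6.4945*h^2 + 8.1352*h + 0.4906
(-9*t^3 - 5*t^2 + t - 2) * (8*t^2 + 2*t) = -72*t^5 - 58*t^4 - 2*t^3 - 14*t^2 - 4*t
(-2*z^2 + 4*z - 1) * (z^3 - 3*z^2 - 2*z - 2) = -2*z^5 + 10*z^4 - 9*z^3 - z^2 - 6*z + 2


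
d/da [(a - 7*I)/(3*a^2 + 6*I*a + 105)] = (a^2 + 2*I*a - 2*(a - 7*I)*(a + I) + 35)/(3*(a^2 + 2*I*a + 35)^2)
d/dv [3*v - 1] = 3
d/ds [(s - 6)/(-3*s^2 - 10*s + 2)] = (3*s^2 - 36*s - 58)/(9*s^4 + 60*s^3 + 88*s^2 - 40*s + 4)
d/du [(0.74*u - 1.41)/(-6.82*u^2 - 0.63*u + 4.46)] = (5.0468*u^2 - 19.2324*u + 2.4121)/(46.5124*u^4 + 8.5932*u^3 - 60.4375*u^2 - 5.6196*u + 19.8916)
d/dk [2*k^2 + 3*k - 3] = 4*k + 3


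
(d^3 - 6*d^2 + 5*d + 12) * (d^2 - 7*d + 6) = d^5 - 13*d^4 + 53*d^3 - 59*d^2 - 54*d + 72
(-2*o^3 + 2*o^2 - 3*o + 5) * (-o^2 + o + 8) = 2*o^5 - 4*o^4 - 11*o^3 + 8*o^2 - 19*o + 40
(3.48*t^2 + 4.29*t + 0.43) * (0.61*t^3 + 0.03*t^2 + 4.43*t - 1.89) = 2.1228*t^5 + 2.7213*t^4 + 15.8074*t^3 + 12.4404*t^2 - 6.2032*t - 0.8127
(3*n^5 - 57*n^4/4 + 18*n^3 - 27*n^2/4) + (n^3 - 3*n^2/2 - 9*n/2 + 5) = 3*n^5 - 57*n^4/4 + 19*n^3 - 33*n^2/4 - 9*n/2 + 5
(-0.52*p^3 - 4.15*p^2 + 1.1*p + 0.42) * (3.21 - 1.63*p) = 0.8476*p^4 + 5.0953*p^3 - 15.1145*p^2 + 2.8464*p + 1.3482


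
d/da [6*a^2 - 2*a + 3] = 12*a - 2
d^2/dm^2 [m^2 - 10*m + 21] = 2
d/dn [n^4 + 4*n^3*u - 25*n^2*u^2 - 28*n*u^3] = 4*n^3 + 12*n^2*u - 50*n*u^2 - 28*u^3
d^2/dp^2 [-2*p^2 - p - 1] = -4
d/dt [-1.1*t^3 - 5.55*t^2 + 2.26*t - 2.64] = -3.3*t^2 - 11.1*t + 2.26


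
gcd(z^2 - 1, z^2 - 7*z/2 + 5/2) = z - 1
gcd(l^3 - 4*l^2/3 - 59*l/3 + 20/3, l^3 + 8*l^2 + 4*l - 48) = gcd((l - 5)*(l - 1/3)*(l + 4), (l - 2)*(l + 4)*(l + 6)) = l + 4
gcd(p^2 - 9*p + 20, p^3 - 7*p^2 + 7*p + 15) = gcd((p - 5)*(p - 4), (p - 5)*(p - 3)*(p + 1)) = p - 5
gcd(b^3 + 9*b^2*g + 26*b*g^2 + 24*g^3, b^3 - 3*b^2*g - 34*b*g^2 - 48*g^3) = b^2 + 5*b*g + 6*g^2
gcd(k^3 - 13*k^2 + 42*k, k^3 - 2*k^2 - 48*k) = k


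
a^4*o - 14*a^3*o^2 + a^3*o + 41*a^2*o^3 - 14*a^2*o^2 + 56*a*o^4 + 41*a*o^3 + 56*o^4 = (a - 8*o)*(a - 7*o)*(a + o)*(a*o + o)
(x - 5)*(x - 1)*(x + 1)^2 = x^4 - 4*x^3 - 6*x^2 + 4*x + 5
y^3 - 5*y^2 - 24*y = y*(y - 8)*(y + 3)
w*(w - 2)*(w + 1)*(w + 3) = w^4 + 2*w^3 - 5*w^2 - 6*w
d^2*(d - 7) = d^3 - 7*d^2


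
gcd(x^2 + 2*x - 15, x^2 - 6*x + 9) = x - 3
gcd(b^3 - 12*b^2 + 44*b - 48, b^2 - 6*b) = b - 6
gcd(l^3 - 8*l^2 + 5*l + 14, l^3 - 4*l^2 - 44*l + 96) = l - 2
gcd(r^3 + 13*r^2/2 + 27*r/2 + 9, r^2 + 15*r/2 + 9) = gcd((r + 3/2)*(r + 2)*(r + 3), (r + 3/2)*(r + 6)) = r + 3/2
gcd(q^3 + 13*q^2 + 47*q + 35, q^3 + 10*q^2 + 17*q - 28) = q + 7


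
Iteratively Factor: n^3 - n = (n)*(n^2 - 1) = n*(n + 1)*(n - 1)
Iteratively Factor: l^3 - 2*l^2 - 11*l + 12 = (l - 4)*(l^2 + 2*l - 3) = (l - 4)*(l + 3)*(l - 1)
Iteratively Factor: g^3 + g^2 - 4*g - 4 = (g + 1)*(g^2 - 4) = (g + 1)*(g + 2)*(g - 2)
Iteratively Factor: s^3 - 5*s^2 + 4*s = (s - 1)*(s^2 - 4*s) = s*(s - 1)*(s - 4)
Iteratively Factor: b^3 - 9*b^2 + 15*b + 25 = (b - 5)*(b^2 - 4*b - 5) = (b - 5)*(b + 1)*(b - 5)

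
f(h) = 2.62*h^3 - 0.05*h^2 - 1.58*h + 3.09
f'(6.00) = 280.78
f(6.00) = 557.73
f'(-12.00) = 1131.46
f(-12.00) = -4512.51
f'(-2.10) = 33.29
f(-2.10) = -18.08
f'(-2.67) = 54.72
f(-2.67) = -42.92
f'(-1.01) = 6.54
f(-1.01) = 1.94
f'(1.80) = 23.71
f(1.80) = 15.36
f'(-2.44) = 45.46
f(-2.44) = -31.41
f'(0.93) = 5.13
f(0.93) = 3.68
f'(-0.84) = 4.05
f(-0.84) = 2.83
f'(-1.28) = 11.43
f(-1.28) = -0.46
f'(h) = 7.86*h^2 - 0.1*h - 1.58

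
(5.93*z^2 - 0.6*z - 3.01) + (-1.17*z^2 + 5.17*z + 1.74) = 4.76*z^2 + 4.57*z - 1.27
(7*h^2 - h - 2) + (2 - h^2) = 6*h^2 - h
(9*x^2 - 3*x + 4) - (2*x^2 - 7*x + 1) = 7*x^2 + 4*x + 3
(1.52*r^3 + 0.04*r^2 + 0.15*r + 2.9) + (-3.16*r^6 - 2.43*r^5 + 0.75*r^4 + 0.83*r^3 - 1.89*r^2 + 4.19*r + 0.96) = -3.16*r^6 - 2.43*r^5 + 0.75*r^4 + 2.35*r^3 - 1.85*r^2 + 4.34*r + 3.86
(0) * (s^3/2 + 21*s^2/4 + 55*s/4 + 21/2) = 0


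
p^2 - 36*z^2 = (p - 6*z)*(p + 6*z)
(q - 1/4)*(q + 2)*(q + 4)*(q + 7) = q^4 + 51*q^3/4 + 187*q^2/4 + 87*q/2 - 14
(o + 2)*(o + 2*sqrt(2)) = o^2 + 2*o + 2*sqrt(2)*o + 4*sqrt(2)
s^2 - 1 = (s - 1)*(s + 1)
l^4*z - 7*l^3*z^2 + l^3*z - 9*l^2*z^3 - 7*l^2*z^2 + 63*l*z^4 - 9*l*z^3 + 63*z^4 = (l - 7*z)*(l - 3*z)*(l + 3*z)*(l*z + z)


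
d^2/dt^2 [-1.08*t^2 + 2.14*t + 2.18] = -2.16000000000000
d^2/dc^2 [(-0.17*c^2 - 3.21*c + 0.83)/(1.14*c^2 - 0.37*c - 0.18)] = (-8.486844*c^3 + 6.262704*c^2 - 6.052716*c + 0.984442)/(1.481544*c^6 - 1.442556*c^5 - 0.233586*c^4 + 0.404891*c^3 + 0.036882*c^2 - 0.035964*c - 0.005832)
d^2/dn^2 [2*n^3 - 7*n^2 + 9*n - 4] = 12*n - 14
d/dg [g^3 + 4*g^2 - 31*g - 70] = 3*g^2 + 8*g - 31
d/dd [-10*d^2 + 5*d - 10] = 5 - 20*d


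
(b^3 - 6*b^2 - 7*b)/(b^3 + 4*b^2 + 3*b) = (b - 7)/(b + 3)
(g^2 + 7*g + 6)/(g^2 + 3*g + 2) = (g + 6)/(g + 2)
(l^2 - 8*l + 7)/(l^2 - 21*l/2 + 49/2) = 2*(l - 1)/(2*l - 7)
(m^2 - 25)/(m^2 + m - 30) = (m + 5)/(m + 6)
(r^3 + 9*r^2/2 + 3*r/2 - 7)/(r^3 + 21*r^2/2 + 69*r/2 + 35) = (r - 1)/(r + 5)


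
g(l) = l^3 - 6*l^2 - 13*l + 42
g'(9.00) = 122.00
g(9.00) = 168.00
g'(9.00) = 122.00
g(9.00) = 168.00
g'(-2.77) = 43.26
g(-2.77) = 10.72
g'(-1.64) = 14.75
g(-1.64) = 42.77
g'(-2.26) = 29.44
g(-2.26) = 29.19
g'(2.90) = -22.57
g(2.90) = -21.77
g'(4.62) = -4.41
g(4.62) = -47.52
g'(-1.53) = 12.38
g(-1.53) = 44.26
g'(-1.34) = 8.47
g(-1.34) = 46.24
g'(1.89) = -24.96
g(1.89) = 2.75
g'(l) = 3*l^2 - 12*l - 13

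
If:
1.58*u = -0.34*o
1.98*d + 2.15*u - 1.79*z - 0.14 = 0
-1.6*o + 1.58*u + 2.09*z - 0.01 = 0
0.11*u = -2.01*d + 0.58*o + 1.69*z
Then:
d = 9.64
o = 8.92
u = -1.92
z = 8.28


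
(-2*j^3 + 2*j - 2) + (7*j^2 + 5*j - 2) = -2*j^3 + 7*j^2 + 7*j - 4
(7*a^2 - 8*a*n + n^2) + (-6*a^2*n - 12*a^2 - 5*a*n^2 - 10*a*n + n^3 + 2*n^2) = -6*a^2*n - 5*a^2 - 5*a*n^2 - 18*a*n + n^3 + 3*n^2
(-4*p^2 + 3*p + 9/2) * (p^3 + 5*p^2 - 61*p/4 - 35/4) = -4*p^5 - 17*p^4 + 161*p^3/2 + 47*p^2/4 - 759*p/8 - 315/8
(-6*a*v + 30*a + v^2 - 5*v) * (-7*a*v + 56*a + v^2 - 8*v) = 42*a^2*v^2 - 546*a^2*v + 1680*a^2 - 13*a*v^3 + 169*a*v^2 - 520*a*v + v^4 - 13*v^3 + 40*v^2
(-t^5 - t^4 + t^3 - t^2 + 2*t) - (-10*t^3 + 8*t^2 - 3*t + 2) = -t^5 - t^4 + 11*t^3 - 9*t^2 + 5*t - 2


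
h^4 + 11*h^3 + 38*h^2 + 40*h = h*(h + 2)*(h + 4)*(h + 5)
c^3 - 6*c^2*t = c^2*(c - 6*t)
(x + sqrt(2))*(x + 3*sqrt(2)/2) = x^2 + 5*sqrt(2)*x/2 + 3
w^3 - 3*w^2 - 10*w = w*(w - 5)*(w + 2)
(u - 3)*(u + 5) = u^2 + 2*u - 15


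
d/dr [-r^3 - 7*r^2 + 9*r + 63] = -3*r^2 - 14*r + 9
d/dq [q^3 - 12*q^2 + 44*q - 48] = 3*q^2 - 24*q + 44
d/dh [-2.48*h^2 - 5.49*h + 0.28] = -4.96*h - 5.49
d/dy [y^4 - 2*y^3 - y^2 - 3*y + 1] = 4*y^3 - 6*y^2 - 2*y - 3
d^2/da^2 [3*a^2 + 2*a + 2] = 6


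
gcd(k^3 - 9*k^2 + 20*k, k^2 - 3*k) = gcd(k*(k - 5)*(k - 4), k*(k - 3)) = k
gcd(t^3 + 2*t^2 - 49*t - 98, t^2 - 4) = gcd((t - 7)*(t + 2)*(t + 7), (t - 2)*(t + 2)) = t + 2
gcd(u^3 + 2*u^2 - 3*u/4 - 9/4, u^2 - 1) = u - 1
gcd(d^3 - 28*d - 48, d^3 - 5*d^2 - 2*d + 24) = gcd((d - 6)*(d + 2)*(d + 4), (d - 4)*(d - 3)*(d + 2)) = d + 2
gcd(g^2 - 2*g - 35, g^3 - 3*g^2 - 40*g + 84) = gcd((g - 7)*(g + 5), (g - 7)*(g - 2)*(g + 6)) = g - 7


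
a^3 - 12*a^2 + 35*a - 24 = (a - 8)*(a - 3)*(a - 1)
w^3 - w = w*(w - 1)*(w + 1)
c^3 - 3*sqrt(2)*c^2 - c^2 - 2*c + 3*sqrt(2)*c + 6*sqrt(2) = (c - 2)*(c + 1)*(c - 3*sqrt(2))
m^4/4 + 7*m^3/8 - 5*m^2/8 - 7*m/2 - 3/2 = (m/4 + 1/2)*(m - 2)*(m + 1/2)*(m + 3)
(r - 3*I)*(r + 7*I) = r^2 + 4*I*r + 21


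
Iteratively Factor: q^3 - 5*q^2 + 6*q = (q - 3)*(q^2 - 2*q) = q*(q - 3)*(q - 2)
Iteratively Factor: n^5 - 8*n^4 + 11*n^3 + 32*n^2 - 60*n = (n - 2)*(n^4 - 6*n^3 - n^2 + 30*n) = n*(n - 2)*(n^3 - 6*n^2 - n + 30) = n*(n - 2)*(n + 2)*(n^2 - 8*n + 15) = n*(n - 3)*(n - 2)*(n + 2)*(n - 5)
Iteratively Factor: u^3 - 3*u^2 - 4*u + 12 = (u + 2)*(u^2 - 5*u + 6) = (u - 2)*(u + 2)*(u - 3)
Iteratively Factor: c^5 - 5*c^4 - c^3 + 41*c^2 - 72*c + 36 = (c - 1)*(c^4 - 4*c^3 - 5*c^2 + 36*c - 36) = (c - 1)*(c + 3)*(c^3 - 7*c^2 + 16*c - 12) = (c - 2)*(c - 1)*(c + 3)*(c^2 - 5*c + 6) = (c - 2)^2*(c - 1)*(c + 3)*(c - 3)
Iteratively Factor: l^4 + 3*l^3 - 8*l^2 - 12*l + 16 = (l + 4)*(l^3 - l^2 - 4*l + 4) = (l + 2)*(l + 4)*(l^2 - 3*l + 2) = (l - 1)*(l + 2)*(l + 4)*(l - 2)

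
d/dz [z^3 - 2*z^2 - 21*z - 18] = 3*z^2 - 4*z - 21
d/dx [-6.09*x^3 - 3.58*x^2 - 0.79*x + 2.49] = -18.27*x^2 - 7.16*x - 0.79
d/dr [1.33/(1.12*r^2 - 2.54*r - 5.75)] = (3.3782 - 2.9792*r)/(-1.12*r^2 + 2.54*r + 5.75)^2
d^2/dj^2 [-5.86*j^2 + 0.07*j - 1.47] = -11.7200000000000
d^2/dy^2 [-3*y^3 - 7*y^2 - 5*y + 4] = -18*y - 14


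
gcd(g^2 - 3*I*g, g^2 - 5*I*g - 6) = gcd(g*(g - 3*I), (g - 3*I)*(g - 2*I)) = g - 3*I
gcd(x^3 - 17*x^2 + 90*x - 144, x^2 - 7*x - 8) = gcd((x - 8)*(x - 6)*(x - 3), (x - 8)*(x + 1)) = x - 8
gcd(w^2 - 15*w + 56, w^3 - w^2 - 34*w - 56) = w - 7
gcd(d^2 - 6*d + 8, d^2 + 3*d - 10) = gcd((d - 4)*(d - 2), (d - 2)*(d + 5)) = d - 2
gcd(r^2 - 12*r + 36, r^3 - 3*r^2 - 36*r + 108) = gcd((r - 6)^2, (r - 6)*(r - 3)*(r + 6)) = r - 6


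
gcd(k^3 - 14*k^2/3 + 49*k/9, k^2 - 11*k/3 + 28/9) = k - 7/3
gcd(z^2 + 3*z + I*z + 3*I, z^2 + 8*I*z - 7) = z + I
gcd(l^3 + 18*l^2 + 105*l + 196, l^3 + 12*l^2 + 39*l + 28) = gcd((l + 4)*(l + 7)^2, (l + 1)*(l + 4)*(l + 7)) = l^2 + 11*l + 28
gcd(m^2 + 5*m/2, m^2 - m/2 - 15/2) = m + 5/2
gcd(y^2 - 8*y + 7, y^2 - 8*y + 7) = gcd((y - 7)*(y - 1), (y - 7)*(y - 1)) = y^2 - 8*y + 7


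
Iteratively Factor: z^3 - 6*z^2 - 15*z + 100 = (z - 5)*(z^2 - z - 20) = (z - 5)*(z + 4)*(z - 5)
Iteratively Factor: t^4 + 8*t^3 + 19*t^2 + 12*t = (t)*(t^3 + 8*t^2 + 19*t + 12) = t*(t + 1)*(t^2 + 7*t + 12) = t*(t + 1)*(t + 4)*(t + 3)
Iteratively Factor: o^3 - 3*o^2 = (o)*(o^2 - 3*o) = o^2*(o - 3)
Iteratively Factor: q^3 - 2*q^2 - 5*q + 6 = (q - 3)*(q^2 + q - 2) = (q - 3)*(q + 2)*(q - 1)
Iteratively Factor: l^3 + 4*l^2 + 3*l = (l + 3)*(l^2 + l) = l*(l + 3)*(l + 1)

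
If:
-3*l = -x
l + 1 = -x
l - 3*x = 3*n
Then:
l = -1/4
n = 2/3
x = -3/4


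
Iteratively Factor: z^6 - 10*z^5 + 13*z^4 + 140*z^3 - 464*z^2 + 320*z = (z - 4)*(z^5 - 6*z^4 - 11*z^3 + 96*z^2 - 80*z) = (z - 5)*(z - 4)*(z^4 - z^3 - 16*z^2 + 16*z) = (z - 5)*(z - 4)*(z + 4)*(z^3 - 5*z^2 + 4*z) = (z - 5)*(z - 4)^2*(z + 4)*(z^2 - z) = z*(z - 5)*(z - 4)^2*(z + 4)*(z - 1)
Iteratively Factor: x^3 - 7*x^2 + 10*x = (x)*(x^2 - 7*x + 10) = x*(x - 5)*(x - 2)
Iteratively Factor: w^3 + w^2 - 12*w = (w + 4)*(w^2 - 3*w) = w*(w + 4)*(w - 3)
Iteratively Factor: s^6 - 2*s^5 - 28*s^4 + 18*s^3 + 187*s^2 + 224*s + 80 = (s - 4)*(s^5 + 2*s^4 - 20*s^3 - 62*s^2 - 61*s - 20) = (s - 4)*(s + 1)*(s^4 + s^3 - 21*s^2 - 41*s - 20) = (s - 4)*(s + 1)*(s + 4)*(s^3 - 3*s^2 - 9*s - 5) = (s - 4)*(s + 1)^2*(s + 4)*(s^2 - 4*s - 5) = (s - 4)*(s + 1)^3*(s + 4)*(s - 5)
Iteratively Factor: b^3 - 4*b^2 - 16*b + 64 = (b - 4)*(b^2 - 16) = (b - 4)^2*(b + 4)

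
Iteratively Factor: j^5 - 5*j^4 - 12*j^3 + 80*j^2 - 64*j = (j + 4)*(j^4 - 9*j^3 + 24*j^2 - 16*j) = (j - 4)*(j + 4)*(j^3 - 5*j^2 + 4*j) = j*(j - 4)*(j + 4)*(j^2 - 5*j + 4) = j*(j - 4)^2*(j + 4)*(j - 1)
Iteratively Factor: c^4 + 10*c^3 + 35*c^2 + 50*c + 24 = (c + 4)*(c^3 + 6*c^2 + 11*c + 6) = (c + 3)*(c + 4)*(c^2 + 3*c + 2) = (c + 1)*(c + 3)*(c + 4)*(c + 2)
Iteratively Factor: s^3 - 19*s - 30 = (s + 2)*(s^2 - 2*s - 15) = (s + 2)*(s + 3)*(s - 5)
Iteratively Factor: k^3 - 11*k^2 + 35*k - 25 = (k - 1)*(k^2 - 10*k + 25) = (k - 5)*(k - 1)*(k - 5)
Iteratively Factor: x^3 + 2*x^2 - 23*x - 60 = (x + 4)*(x^2 - 2*x - 15) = (x - 5)*(x + 4)*(x + 3)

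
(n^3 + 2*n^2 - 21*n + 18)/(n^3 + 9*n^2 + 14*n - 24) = (n - 3)/(n + 4)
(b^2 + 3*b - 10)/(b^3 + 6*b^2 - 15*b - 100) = (b - 2)/(b^2 + b - 20)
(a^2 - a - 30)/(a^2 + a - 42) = (a + 5)/(a + 7)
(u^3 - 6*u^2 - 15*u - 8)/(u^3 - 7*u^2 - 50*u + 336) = (u^2 + 2*u + 1)/(u^2 + u - 42)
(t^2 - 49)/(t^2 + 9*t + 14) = (t - 7)/(t + 2)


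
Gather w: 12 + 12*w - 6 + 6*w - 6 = 18*w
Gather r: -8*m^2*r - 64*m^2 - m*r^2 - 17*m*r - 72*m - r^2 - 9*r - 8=-64*m^2 - 72*m + r^2*(-m - 1) + r*(-8*m^2 - 17*m - 9) - 8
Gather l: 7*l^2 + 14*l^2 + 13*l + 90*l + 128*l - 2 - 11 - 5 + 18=21*l^2 + 231*l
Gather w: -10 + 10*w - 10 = 10*w - 20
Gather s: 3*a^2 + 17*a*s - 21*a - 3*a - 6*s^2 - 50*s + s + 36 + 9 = 3*a^2 - 24*a - 6*s^2 + s*(17*a - 49) + 45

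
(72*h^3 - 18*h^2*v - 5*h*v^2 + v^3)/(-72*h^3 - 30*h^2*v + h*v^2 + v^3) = (-3*h + v)/(3*h + v)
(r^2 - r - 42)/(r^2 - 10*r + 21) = (r + 6)/(r - 3)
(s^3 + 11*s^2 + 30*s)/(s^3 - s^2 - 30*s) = (s + 6)/(s - 6)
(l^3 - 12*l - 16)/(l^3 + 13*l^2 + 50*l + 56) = (l^2 - 2*l - 8)/(l^2 + 11*l + 28)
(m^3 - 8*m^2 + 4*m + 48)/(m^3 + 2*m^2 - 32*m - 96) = (m^2 - 2*m - 8)/(m^2 + 8*m + 16)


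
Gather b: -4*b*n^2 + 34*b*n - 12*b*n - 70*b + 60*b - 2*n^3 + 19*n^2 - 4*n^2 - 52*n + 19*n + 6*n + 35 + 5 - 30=b*(-4*n^2 + 22*n - 10) - 2*n^3 + 15*n^2 - 27*n + 10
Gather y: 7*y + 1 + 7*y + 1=14*y + 2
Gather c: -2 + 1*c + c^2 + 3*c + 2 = c^2 + 4*c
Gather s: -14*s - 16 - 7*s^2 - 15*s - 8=-7*s^2 - 29*s - 24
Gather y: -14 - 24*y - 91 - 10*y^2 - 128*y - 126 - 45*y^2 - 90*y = -55*y^2 - 242*y - 231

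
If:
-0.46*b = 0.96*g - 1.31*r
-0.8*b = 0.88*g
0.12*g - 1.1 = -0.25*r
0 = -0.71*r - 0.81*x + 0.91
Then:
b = -5.86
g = 5.32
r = 1.84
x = -0.49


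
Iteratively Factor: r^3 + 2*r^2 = (r)*(r^2 + 2*r) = r*(r + 2)*(r)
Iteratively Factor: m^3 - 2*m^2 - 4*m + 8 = (m + 2)*(m^2 - 4*m + 4) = (m - 2)*(m + 2)*(m - 2)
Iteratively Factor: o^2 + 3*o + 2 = (o + 2)*(o + 1)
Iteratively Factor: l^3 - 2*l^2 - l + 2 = (l + 1)*(l^2 - 3*l + 2) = (l - 2)*(l + 1)*(l - 1)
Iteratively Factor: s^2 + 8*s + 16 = (s + 4)*(s + 4)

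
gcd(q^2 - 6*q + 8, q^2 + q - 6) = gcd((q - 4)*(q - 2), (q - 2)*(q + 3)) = q - 2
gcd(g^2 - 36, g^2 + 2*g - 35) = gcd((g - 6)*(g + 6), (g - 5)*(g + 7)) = 1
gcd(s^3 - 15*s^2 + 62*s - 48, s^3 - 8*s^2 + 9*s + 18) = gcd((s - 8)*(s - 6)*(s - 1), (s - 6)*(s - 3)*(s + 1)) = s - 6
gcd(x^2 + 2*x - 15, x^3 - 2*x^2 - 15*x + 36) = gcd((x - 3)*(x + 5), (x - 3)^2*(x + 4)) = x - 3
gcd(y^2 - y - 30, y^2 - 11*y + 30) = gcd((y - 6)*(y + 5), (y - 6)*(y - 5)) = y - 6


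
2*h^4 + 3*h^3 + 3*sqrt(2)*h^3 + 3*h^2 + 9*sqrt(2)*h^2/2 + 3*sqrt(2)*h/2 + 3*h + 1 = (h + 1)*(h + sqrt(2))*(sqrt(2)*h + 1)*(sqrt(2)*h + sqrt(2)/2)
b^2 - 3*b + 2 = (b - 2)*(b - 1)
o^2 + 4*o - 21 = (o - 3)*(o + 7)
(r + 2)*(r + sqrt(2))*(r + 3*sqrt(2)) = r^3 + 2*r^2 + 4*sqrt(2)*r^2 + 6*r + 8*sqrt(2)*r + 12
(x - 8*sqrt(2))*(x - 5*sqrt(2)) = x^2 - 13*sqrt(2)*x + 80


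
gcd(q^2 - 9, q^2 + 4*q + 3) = q + 3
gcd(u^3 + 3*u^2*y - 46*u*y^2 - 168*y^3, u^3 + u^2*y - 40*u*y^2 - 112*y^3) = -u^2 + 3*u*y + 28*y^2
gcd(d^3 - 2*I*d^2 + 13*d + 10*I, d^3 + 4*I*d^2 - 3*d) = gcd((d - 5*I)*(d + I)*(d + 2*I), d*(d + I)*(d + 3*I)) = d + I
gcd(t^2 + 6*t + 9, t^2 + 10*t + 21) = t + 3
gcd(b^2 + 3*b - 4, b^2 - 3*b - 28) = b + 4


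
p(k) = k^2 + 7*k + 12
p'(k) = 2*k + 7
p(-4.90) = 1.71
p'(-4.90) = -2.80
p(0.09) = 12.64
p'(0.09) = 7.18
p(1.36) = 23.37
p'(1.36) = 9.72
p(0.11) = 12.78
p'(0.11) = 7.22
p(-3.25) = -0.19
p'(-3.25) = 0.50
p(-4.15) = 0.17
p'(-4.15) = -1.30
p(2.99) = 41.87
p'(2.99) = 12.98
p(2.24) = 32.70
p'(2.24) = 11.48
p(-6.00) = 6.00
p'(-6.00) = -5.00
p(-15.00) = 132.00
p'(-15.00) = -23.00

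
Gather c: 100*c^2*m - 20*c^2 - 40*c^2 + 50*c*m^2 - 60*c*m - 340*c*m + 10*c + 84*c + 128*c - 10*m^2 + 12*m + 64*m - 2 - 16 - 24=c^2*(100*m - 60) + c*(50*m^2 - 400*m + 222) - 10*m^2 + 76*m - 42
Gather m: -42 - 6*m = -6*m - 42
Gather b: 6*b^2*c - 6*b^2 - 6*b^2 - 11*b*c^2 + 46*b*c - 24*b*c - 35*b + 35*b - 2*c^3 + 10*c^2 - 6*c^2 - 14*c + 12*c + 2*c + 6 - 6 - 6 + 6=b^2*(6*c - 12) + b*(-11*c^2 + 22*c) - 2*c^3 + 4*c^2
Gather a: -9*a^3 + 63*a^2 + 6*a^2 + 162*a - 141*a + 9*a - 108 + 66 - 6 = -9*a^3 + 69*a^2 + 30*a - 48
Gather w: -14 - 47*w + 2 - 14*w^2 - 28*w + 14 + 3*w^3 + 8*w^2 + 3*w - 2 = 3*w^3 - 6*w^2 - 72*w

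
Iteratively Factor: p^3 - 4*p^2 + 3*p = (p - 1)*(p^2 - 3*p) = p*(p - 1)*(p - 3)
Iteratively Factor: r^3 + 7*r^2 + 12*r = (r + 3)*(r^2 + 4*r) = r*(r + 3)*(r + 4)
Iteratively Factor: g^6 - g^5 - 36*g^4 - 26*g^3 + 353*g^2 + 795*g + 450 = (g + 3)*(g^5 - 4*g^4 - 24*g^3 + 46*g^2 + 215*g + 150) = (g - 5)*(g + 3)*(g^4 + g^3 - 19*g^2 - 49*g - 30) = (g - 5)*(g + 1)*(g + 3)*(g^3 - 19*g - 30) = (g - 5)*(g + 1)*(g + 2)*(g + 3)*(g^2 - 2*g - 15) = (g - 5)^2*(g + 1)*(g + 2)*(g + 3)*(g + 3)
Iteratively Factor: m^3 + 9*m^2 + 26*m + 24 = (m + 3)*(m^2 + 6*m + 8) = (m + 3)*(m + 4)*(m + 2)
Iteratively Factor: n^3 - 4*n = (n - 2)*(n^2 + 2*n) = n*(n - 2)*(n + 2)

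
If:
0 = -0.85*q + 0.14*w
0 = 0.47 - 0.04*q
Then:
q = 11.75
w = 71.34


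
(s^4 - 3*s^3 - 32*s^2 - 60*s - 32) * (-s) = -s^5 + 3*s^4 + 32*s^3 + 60*s^2 + 32*s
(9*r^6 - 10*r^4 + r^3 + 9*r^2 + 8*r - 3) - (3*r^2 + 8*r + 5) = 9*r^6 - 10*r^4 + r^3 + 6*r^2 - 8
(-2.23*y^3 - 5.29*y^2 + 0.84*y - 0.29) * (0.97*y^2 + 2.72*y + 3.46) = -2.1631*y^5 - 11.1969*y^4 - 21.2898*y^3 - 16.2999*y^2 + 2.1176*y - 1.0034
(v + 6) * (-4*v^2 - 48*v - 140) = -4*v^3 - 72*v^2 - 428*v - 840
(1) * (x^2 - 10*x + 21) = x^2 - 10*x + 21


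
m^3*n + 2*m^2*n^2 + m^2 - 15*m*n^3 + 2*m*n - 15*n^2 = (m - 3*n)*(m + 5*n)*(m*n + 1)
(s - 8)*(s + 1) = s^2 - 7*s - 8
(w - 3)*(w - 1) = w^2 - 4*w + 3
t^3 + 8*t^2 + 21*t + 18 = (t + 2)*(t + 3)^2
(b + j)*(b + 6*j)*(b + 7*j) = b^3 + 14*b^2*j + 55*b*j^2 + 42*j^3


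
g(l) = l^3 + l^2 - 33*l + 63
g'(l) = 3*l^2 + 2*l - 33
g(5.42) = 72.74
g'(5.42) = 65.97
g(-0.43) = 77.30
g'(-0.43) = -33.31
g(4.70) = 33.81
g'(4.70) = 42.67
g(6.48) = 163.25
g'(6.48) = 105.93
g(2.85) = 0.22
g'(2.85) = -2.93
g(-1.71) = 117.35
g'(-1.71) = -27.65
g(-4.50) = 140.62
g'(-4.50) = 18.75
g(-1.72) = 117.63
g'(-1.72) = -27.56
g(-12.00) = -1125.00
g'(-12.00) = 375.00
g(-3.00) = 144.00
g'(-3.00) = -12.00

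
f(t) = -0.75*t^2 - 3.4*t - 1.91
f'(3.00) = -7.90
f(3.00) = -18.86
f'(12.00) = -21.40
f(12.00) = -150.71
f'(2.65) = -7.38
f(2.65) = -16.19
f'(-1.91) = -0.54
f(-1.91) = 1.85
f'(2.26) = -6.79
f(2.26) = -13.42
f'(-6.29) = 6.04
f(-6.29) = -10.20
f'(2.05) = -6.48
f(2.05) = -12.03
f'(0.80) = -4.60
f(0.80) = -5.11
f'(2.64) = -7.36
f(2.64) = -16.11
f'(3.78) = -9.07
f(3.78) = -25.48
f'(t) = -1.5*t - 3.4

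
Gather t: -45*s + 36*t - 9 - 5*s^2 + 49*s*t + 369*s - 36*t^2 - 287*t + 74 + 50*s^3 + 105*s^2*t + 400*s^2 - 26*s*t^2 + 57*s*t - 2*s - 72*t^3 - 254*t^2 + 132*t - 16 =50*s^3 + 395*s^2 + 322*s - 72*t^3 + t^2*(-26*s - 290) + t*(105*s^2 + 106*s - 119) + 49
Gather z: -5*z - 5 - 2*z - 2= -7*z - 7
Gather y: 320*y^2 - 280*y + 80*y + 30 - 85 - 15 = 320*y^2 - 200*y - 70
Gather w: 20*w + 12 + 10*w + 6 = 30*w + 18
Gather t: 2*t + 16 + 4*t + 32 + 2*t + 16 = 8*t + 64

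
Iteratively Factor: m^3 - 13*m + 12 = (m - 1)*(m^2 + m - 12) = (m - 1)*(m + 4)*(m - 3)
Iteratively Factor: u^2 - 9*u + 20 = (u - 4)*(u - 5)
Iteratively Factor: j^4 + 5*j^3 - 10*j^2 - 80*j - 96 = (j + 4)*(j^3 + j^2 - 14*j - 24) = (j + 2)*(j + 4)*(j^2 - j - 12) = (j - 4)*(j + 2)*(j + 4)*(j + 3)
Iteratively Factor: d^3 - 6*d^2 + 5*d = (d - 5)*(d^2 - d) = d*(d - 5)*(d - 1)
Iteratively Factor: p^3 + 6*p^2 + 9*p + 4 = (p + 1)*(p^2 + 5*p + 4) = (p + 1)*(p + 4)*(p + 1)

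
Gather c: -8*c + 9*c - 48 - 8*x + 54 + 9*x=c + x + 6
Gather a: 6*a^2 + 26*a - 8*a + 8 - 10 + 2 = 6*a^2 + 18*a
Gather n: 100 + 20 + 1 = 121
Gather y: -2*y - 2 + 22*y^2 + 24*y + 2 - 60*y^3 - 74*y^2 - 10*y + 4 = -60*y^3 - 52*y^2 + 12*y + 4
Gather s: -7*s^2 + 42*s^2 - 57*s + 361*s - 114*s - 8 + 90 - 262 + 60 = 35*s^2 + 190*s - 120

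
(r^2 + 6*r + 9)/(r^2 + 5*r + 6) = (r + 3)/(r + 2)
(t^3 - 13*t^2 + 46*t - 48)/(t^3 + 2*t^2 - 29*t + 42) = (t - 8)/(t + 7)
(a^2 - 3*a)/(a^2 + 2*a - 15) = a/(a + 5)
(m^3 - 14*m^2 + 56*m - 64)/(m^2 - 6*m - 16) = (m^2 - 6*m + 8)/(m + 2)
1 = 1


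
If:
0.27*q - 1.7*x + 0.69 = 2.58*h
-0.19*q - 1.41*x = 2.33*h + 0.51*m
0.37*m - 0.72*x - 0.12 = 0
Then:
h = 0.0772273211297601 - 0.868093233946893*x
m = 1.94594594594595*x + 0.324324324324324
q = -1.99881682808512*x - 1.8176055980934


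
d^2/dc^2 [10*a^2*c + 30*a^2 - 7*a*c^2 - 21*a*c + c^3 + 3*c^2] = -14*a + 6*c + 6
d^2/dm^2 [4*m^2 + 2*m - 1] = 8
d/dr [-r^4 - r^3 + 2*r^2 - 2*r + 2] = -4*r^3 - 3*r^2 + 4*r - 2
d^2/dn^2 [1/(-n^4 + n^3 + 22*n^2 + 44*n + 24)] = 2*((6*n^2 - 3*n - 22)*(-n^4 + n^3 + 22*n^2 + 44*n + 24) + (-4*n^3 + 3*n^2 + 44*n + 44)^2)/(-n^4 + n^3 + 22*n^2 + 44*n + 24)^3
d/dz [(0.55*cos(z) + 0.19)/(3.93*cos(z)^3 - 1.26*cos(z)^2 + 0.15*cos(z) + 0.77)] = (4.323*cos(z)^3 + 1.5471*cos(z)^2 - 0.4788*cos(z) - 0.395)*sin(z)/(15.4449*cos(z)^6 - 9.9036*cos(z)^5 + 2.7666*cos(z)^4 + 5.6742*cos(z)^3 - 1.9179*cos(z)^2 + 0.231*cos(z) + 0.5929)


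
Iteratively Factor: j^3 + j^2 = (j + 1)*(j^2) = j*(j + 1)*(j)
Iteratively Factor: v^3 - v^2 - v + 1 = (v - 1)*(v^2 - 1) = (v - 1)^2*(v + 1)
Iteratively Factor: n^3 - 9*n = (n - 3)*(n^2 + 3*n) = n*(n - 3)*(n + 3)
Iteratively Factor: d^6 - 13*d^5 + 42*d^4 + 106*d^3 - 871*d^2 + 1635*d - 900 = (d - 1)*(d^5 - 12*d^4 + 30*d^3 + 136*d^2 - 735*d + 900) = (d - 1)*(d + 4)*(d^4 - 16*d^3 + 94*d^2 - 240*d + 225) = (d - 5)*(d - 1)*(d + 4)*(d^3 - 11*d^2 + 39*d - 45) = (d - 5)^2*(d - 1)*(d + 4)*(d^2 - 6*d + 9) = (d - 5)^2*(d - 3)*(d - 1)*(d + 4)*(d - 3)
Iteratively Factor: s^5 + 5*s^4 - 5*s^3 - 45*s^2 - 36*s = (s)*(s^4 + 5*s^3 - 5*s^2 - 45*s - 36) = s*(s + 3)*(s^3 + 2*s^2 - 11*s - 12) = s*(s + 3)*(s + 4)*(s^2 - 2*s - 3) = s*(s - 3)*(s + 3)*(s + 4)*(s + 1)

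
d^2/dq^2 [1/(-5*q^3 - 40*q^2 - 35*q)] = 2*(q*(3*q + 8)*(q^2 + 8*q + 7) - (3*q^2 + 16*q + 7)^2)/(5*q^3*(q^2 + 8*q + 7)^3)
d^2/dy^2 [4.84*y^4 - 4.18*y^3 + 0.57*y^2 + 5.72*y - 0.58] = 58.08*y^2 - 25.08*y + 1.14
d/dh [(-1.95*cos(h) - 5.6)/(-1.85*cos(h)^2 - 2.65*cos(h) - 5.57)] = (3.6075*cos(h)^2 + 20.72*cos(h) + 3.9785)*sin(h)/(3.4225*cos(h)^4 + 9.805*cos(h)^3 + 27.6315*cos(h)^2 + 29.521*cos(h) + 31.0249)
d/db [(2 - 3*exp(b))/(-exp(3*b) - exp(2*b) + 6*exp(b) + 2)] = (-(3*exp(b) - 2)*(3*exp(2*b) + 2*exp(b) - 6) + 3*exp(3*b) + 3*exp(2*b) - 18*exp(b) - 6)*exp(b)/(exp(3*b) + exp(2*b) - 6*exp(b) - 2)^2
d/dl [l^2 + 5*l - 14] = 2*l + 5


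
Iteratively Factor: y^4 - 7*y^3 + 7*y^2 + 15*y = (y - 5)*(y^3 - 2*y^2 - 3*y) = (y - 5)*(y + 1)*(y^2 - 3*y) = (y - 5)*(y - 3)*(y + 1)*(y)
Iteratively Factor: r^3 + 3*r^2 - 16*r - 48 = (r - 4)*(r^2 + 7*r + 12) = (r - 4)*(r + 3)*(r + 4)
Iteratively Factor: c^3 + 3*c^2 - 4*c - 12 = (c + 3)*(c^2 - 4) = (c - 2)*(c + 3)*(c + 2)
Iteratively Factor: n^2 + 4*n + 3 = (n + 3)*(n + 1)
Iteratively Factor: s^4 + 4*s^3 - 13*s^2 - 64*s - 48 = (s + 1)*(s^3 + 3*s^2 - 16*s - 48) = (s + 1)*(s + 3)*(s^2 - 16) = (s + 1)*(s + 3)*(s + 4)*(s - 4)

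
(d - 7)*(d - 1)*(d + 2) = d^3 - 6*d^2 - 9*d + 14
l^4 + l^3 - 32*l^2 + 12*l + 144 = (l - 4)*(l - 3)*(l + 2)*(l + 6)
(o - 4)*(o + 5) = o^2 + o - 20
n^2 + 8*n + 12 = (n + 2)*(n + 6)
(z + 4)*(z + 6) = z^2 + 10*z + 24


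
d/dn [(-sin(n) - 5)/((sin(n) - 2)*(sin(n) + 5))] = cos(n)/(sin(n) - 2)^2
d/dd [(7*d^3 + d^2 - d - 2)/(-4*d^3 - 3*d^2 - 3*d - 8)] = (-17*d^4 - 50*d^3 - 198*d^2 - 28*d + 2)/(16*d^6 + 24*d^5 + 33*d^4 + 82*d^3 + 57*d^2 + 48*d + 64)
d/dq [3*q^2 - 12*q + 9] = 6*q - 12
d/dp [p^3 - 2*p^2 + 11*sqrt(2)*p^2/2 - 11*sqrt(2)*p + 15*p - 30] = 3*p^2 - 4*p + 11*sqrt(2)*p - 11*sqrt(2) + 15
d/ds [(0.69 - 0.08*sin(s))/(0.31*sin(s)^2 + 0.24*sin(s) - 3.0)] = (0.0248*sin(s)^2 - 0.4278*sin(s) + 0.0744)*cos(s)/(0.0961*sin(s)^4 + 0.1488*sin(s)^3 - 1.8024*sin(s)^2 - 1.44*sin(s) + 9.0)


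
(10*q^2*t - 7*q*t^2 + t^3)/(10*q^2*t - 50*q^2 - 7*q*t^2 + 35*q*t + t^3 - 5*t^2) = t/(t - 5)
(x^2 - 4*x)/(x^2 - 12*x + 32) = x/(x - 8)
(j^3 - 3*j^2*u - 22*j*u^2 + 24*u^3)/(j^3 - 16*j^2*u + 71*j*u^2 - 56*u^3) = (j^2 - 2*j*u - 24*u^2)/(j^2 - 15*j*u + 56*u^2)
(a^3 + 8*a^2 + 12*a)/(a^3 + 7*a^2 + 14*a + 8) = a*(a + 6)/(a^2 + 5*a + 4)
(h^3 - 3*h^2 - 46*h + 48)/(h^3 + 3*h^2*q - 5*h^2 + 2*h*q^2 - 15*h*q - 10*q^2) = (h^3 - 3*h^2 - 46*h + 48)/(h^3 + 3*h^2*q - 5*h^2 + 2*h*q^2 - 15*h*q - 10*q^2)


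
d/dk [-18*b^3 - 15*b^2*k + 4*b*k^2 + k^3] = -15*b^2 + 8*b*k + 3*k^2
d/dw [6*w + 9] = 6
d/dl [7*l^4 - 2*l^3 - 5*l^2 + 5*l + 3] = 28*l^3 - 6*l^2 - 10*l + 5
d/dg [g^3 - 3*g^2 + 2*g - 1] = 3*g^2 - 6*g + 2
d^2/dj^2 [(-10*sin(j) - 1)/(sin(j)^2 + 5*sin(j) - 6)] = (10*sin(j)^4 - 36*sin(j)^3 + 319*sin(j)^2 + 662*sin(j) + 662)/((sin(j) - 1)^2*(sin(j) + 6)^3)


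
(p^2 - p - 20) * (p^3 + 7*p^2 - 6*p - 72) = p^5 + 6*p^4 - 33*p^3 - 206*p^2 + 192*p + 1440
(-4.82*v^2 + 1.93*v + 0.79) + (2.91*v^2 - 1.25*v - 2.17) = -1.91*v^2 + 0.68*v - 1.38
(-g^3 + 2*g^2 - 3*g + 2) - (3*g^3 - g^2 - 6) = -4*g^3 + 3*g^2 - 3*g + 8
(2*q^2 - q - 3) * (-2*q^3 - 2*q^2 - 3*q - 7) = -4*q^5 - 2*q^4 + 2*q^3 - 5*q^2 + 16*q + 21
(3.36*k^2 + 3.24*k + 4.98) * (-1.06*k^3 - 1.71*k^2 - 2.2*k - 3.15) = -3.5616*k^5 - 9.18*k^4 - 18.2112*k^3 - 26.2278*k^2 - 21.162*k - 15.687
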